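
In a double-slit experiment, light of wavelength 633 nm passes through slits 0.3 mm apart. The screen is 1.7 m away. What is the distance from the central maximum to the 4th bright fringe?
y = mλL/d = 14.35 mm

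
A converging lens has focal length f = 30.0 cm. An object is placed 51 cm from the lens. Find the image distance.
1/di = 1/f − 1/do → di = 72.86 cm (real image)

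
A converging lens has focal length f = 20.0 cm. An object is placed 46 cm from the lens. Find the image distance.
1/di = 1/f − 1/do → di = 35.38 cm (real image)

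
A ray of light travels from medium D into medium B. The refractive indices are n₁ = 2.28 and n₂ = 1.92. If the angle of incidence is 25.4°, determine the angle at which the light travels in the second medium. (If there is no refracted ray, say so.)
sin θ₂ = (n₁/n₂)·sin θ₁ = 0.5094 → θ₂ = 30.62°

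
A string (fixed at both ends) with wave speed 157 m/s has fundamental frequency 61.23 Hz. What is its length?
L = v/(2f₁) = 1.282 m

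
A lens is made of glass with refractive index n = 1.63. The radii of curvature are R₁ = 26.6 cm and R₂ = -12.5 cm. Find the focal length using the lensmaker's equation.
1/f = (n − 1)(1/R₁ − 1/R₂) → f = 13.5 cm (converging lens)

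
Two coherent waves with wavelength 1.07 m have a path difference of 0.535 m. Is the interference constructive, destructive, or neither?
destructive — path difference = 0.5λ, an odd multiple of λ/2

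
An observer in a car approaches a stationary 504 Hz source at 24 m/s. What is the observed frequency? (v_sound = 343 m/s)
f_obs = f·(v + v_o)/v = 539.3 Hz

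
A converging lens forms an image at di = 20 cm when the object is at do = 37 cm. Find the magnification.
M = −di/do = -0.5405 (inverted image)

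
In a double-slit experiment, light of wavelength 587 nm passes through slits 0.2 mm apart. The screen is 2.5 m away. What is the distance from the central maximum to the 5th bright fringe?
y = mλL/d = 36.69 mm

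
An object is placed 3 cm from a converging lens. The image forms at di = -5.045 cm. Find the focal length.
1/f = 1/do + 1/di → f = 7.401 cm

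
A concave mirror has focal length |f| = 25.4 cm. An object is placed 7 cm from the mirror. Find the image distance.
f = +25.4 cm (concave); 1/di = 1/f − 1/do → di = -9.663 cm (virtual image, behind mirror)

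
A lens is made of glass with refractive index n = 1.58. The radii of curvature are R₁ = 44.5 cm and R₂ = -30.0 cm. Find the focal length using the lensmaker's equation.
1/f = (n − 1)(1/R₁ − 1/R₂) → f = 30.9 cm (converging lens)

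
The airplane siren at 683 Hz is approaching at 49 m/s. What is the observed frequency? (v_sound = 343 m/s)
f_obs = f·v/(v − v_s) = 796.8 Hz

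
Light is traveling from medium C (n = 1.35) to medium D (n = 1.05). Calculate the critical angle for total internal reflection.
θc = arcsin(n₂/n₁) = 51.06°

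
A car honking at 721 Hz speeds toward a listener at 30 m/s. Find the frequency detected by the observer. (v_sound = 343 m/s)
f_obs = f·v/(v − v_s) = 790.1 Hz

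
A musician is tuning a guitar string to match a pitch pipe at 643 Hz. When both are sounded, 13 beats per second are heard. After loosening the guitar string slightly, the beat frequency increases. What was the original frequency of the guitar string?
630 Hz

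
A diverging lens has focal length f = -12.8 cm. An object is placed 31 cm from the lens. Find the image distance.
1/di = 1/f − 1/do → di = -9.059 cm (virtual image)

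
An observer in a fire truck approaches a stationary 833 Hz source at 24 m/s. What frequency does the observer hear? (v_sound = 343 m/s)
f_obs = f·(v + v_o)/v = 891.3 Hz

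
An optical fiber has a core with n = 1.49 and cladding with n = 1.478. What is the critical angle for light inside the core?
θc = arcsin(n_cladding/n_core) = 82.72°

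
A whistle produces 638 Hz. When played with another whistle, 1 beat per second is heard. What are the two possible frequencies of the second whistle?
f₂ = 638 ± 1 Hz → 639 Hz or 637 Hz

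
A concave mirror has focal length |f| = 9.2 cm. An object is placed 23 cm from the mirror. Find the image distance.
f = +9.2 cm (concave); 1/di = 1/f − 1/do → di = 15.33 cm (real image, in front of mirror)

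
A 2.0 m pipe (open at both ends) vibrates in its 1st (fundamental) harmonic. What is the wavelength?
λₙ = 2L/n = 4 m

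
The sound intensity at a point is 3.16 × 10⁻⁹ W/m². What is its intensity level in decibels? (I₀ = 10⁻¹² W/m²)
β = 10·log₁₀(I/I₀) = 35 dB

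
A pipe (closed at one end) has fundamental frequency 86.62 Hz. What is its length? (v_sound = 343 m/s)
L = v/(4f₁) = 0.99 m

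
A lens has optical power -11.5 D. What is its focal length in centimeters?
f = 1/P = -8.696 cm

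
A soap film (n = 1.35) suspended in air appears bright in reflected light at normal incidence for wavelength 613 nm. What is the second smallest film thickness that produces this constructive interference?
2nt = (m − ½)λ with m = 2 → t = (m − ½)λ/(2n) = 340.6 nm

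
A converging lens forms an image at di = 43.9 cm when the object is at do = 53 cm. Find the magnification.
M = −di/do = -0.8283 (inverted image)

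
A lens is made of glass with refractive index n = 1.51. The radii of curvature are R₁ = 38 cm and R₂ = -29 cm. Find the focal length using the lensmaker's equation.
1/f = (n − 1)(1/R₁ − 1/R₂) → f = 32.25 cm (converging lens)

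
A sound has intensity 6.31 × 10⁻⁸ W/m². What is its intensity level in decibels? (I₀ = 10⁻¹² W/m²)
β = 10·log₁₀(I/I₀) = 48 dB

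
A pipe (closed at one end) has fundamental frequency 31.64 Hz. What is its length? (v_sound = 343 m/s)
L = v/(4f₁) = 2.71 m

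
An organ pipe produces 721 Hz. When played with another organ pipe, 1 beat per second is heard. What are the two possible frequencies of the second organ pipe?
f₂ = 721 ± 1 Hz → 722 Hz or 720 Hz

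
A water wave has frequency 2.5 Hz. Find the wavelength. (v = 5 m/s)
λ = v/f = 2 m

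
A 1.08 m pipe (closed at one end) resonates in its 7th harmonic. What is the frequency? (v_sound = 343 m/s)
fₙ = nv/(4L) = 555.8 Hz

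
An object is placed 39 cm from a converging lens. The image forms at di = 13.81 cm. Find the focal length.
1/f = 1/do + 1/di → f = 10.2 cm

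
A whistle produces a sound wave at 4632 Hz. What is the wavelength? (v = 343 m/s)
λ = v/f = 0.07405 m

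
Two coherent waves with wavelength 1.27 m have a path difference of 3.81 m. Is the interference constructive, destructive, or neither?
constructive — path difference = 3λ, a whole number of wavelengths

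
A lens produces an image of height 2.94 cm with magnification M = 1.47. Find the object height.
ho = |hi|/|M| = 2 cm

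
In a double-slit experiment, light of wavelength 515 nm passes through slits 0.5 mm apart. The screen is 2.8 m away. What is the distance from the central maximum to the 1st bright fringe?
y = mλL/d = 2.884 mm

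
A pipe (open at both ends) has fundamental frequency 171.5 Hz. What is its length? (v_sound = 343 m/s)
L = v/(2f₁) = 1 m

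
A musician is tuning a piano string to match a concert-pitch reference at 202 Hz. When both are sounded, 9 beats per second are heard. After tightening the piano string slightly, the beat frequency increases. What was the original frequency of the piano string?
211 Hz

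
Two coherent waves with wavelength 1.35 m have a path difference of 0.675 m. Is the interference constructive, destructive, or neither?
destructive — path difference = 0.5λ, an odd multiple of λ/2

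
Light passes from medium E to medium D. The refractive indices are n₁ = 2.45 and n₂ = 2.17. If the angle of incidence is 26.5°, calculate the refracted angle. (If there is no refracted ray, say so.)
sin θ₂ = (n₁/n₂)·sin θ₁ = 0.5038 → θ₂ = 30.25°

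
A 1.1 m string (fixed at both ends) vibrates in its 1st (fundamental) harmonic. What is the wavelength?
λₙ = 2L/n = 2.2 m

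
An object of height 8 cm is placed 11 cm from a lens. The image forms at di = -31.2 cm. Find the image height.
hi = (-di/do) × ho = 22.69 cm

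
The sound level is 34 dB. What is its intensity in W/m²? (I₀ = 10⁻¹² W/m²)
I = I₀·10^(β/10) = 2.51 × 10⁻⁹ W/m²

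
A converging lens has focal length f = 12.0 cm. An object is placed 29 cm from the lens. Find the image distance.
1/di = 1/f − 1/do → di = 20.47 cm (real image)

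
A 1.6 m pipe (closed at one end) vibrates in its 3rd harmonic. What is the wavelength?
λₙ = 4L/n = 2.133 m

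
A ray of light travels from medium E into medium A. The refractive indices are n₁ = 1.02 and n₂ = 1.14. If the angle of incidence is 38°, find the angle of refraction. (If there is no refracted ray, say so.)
sin θ₂ = (n₁/n₂)·sin θ₁ = 0.5509 → θ₂ = 33.43°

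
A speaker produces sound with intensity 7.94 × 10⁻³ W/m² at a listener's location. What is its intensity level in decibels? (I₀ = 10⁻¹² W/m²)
β = 10·log₁₀(I/I₀) = 99 dB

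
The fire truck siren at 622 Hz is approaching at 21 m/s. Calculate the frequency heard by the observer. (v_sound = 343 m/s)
f_obs = f·v/(v − v_s) = 662.6 Hz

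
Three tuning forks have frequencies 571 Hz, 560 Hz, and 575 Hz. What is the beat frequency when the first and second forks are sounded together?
11 Hz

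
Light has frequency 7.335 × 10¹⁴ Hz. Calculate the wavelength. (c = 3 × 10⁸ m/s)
λ = c/f = 409 nm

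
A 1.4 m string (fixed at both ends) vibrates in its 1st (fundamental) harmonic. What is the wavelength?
λₙ = 2L/n = 2.8 m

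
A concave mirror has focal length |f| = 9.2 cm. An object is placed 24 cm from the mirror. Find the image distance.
f = +9.2 cm (concave); 1/di = 1/f − 1/do → di = 14.92 cm (real image, in front of mirror)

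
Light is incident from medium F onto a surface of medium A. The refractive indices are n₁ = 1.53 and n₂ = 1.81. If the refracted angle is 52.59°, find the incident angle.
sin θ₁ = (n₂/n₁)·sin θ₂ → θ₁ = 70°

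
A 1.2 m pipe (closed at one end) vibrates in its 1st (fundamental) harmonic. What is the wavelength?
λₙ = 4L/n = 4.8 m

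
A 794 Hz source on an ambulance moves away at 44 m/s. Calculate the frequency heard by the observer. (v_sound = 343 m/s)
f_obs = f·v/(v + v_s) = 703.7 Hz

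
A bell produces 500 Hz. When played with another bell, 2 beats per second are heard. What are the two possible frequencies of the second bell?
f₂ = 500 ± 2 Hz → 502 Hz or 498 Hz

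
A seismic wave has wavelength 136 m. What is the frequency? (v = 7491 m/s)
f = v/λ = 55.08 Hz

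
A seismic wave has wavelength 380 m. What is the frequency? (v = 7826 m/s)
f = v/λ = 20.59 Hz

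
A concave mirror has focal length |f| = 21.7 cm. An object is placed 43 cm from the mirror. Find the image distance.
f = +21.7 cm (concave); 1/di = 1/f − 1/do → di = 43.81 cm (real image, in front of mirror)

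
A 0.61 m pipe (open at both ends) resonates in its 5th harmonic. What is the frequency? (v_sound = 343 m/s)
fₙ = nv/(2L) = 1406 Hz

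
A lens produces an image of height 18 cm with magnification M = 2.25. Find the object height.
ho = |hi|/|M| = 8 cm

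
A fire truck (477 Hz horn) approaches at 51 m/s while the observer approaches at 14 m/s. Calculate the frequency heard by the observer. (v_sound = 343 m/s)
f_obs = f·(v + v_o)/(v − v_s) = 583.2 Hz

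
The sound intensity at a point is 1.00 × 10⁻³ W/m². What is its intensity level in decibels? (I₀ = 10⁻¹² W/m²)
β = 10·log₁₀(I/I₀) = 90 dB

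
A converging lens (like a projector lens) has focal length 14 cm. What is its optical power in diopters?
P = 1/f = 7.143 D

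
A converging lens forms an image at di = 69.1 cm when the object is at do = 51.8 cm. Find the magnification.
M = −di/do = -1.334 (inverted image)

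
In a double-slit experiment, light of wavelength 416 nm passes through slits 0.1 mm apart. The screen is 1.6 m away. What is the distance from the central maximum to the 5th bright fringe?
y = mλL/d = 33.28 mm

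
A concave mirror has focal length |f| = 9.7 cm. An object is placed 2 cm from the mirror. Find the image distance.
f = +9.7 cm (concave); 1/di = 1/f − 1/do → di = -2.519 cm (virtual image, behind mirror)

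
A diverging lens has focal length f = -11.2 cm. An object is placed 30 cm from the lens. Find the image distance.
1/di = 1/f − 1/do → di = -8.155 cm (virtual image)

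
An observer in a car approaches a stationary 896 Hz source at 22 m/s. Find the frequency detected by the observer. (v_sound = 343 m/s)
f_obs = f·(v + v_o)/v = 953.5 Hz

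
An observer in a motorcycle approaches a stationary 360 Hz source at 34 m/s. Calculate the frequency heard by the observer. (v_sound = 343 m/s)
f_obs = f·(v + v_o)/v = 395.7 Hz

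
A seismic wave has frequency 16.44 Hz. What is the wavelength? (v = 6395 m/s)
λ = v/f = 389 m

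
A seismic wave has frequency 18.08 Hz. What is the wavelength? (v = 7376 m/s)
λ = v/f = 408 m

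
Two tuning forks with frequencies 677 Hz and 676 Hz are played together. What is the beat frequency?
1 Hz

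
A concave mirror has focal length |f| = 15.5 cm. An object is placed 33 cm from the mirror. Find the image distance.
f = +15.5 cm (concave); 1/di = 1/f − 1/do → di = 29.23 cm (real image, in front of mirror)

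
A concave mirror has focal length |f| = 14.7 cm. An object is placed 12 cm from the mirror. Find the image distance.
f = +14.7 cm (concave); 1/di = 1/f − 1/do → di = -65.33 cm (virtual image, behind mirror)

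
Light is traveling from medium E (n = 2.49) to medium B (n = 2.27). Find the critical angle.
θc = arcsin(n₂/n₁) = 65.73°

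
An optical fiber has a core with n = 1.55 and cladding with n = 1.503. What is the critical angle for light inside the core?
θc = arcsin(n_cladding/n_core) = 75.85°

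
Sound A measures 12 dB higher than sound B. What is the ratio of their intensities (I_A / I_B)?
I_A/I_B = 10^(Δβ/10) = 15.85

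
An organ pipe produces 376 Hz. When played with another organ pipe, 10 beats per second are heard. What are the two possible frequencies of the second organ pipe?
f₂ = 376 ± 10 Hz → 386 Hz or 366 Hz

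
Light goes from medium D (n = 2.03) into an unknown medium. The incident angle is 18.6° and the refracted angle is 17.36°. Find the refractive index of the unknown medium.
n₂ = n₁·sin θ₁ / sin θ₂ = 2.17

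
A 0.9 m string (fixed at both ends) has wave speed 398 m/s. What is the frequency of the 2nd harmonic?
fₙ = nv/(2L) = 442.2 Hz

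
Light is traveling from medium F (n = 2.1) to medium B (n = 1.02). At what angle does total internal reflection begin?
θc = arcsin(n₂/n₁) = 29.06°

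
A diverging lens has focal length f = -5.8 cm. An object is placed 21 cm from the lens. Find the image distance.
1/di = 1/f − 1/do → di = -4.545 cm (virtual image)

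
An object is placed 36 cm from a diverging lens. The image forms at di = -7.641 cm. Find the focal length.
1/f = 1/do + 1/di → f = -9.7 cm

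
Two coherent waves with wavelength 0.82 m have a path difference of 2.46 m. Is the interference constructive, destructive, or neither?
constructive — path difference = 3λ, a whole number of wavelengths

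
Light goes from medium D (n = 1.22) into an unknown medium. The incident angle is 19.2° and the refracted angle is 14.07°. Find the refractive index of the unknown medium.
n₂ = n₁·sin θ₁ / sin θ₂ = 1.65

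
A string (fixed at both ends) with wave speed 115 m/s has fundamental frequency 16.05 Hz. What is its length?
L = v/(2f₁) = 3.583 m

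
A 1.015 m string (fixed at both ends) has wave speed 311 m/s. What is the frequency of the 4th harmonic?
fₙ = nv/(2L) = 612.8 Hz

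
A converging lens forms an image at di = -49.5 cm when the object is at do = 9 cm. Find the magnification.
M = −di/do = 5.5 (upright image)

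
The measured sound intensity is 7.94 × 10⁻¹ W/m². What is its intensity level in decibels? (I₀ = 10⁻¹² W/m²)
β = 10·log₁₀(I/I₀) = 119 dB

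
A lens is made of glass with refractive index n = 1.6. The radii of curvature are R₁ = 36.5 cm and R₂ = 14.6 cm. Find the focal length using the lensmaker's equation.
1/f = (n − 1)(1/R₁ − 1/R₂) → f = -40.56 cm (diverging lens)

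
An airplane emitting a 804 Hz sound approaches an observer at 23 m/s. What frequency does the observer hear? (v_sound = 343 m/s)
f_obs = f·v/(v − v_s) = 861.8 Hz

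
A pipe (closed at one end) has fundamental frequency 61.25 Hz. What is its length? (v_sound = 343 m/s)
L = v/(4f₁) = 1.4 m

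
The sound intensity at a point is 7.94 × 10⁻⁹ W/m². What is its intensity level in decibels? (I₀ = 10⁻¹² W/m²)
β = 10·log₁₀(I/I₀) = 39 dB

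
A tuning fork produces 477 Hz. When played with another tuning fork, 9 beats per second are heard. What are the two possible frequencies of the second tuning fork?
f₂ = 477 ± 9 Hz → 486 Hz or 468 Hz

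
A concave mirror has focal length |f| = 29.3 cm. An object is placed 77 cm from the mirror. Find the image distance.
f = +29.3 cm (concave); 1/di = 1/f − 1/do → di = 47.3 cm (real image, in front of mirror)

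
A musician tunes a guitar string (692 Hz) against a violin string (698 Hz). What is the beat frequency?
6 Hz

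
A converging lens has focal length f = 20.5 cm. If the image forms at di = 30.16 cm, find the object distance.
1/do = 1/f − 1/di → do = 64 cm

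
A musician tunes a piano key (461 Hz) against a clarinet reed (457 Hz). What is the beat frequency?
4 Hz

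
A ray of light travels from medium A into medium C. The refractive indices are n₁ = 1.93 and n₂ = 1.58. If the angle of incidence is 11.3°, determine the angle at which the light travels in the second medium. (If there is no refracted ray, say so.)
sin θ₂ = (n₁/n₂)·sin θ₁ = 0.2394 → θ₂ = 13.85°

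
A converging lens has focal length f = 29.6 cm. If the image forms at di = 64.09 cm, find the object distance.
1/do = 1/f − 1/di → do = 55 cm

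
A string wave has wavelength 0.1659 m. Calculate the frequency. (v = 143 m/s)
f = v/λ = 862 Hz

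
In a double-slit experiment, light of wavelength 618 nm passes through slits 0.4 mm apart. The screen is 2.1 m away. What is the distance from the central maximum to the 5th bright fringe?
y = mλL/d = 16.22 mm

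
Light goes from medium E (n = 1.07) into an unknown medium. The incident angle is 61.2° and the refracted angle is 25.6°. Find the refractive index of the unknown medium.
n₂ = n₁·sin θ₁ / sin θ₂ = 2.17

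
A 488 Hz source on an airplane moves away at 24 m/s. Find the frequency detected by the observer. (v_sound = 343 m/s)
f_obs = f·v/(v + v_s) = 456.1 Hz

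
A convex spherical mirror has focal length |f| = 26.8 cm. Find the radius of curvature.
R = 2|f| = 53.6 cm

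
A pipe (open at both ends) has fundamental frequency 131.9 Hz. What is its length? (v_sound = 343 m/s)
L = v/(2f₁) = 1.3 m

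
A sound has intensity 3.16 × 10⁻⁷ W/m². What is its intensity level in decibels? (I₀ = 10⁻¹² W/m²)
β = 10·log₁₀(I/I₀) = 55 dB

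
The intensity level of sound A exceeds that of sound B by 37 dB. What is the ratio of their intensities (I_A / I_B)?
I_A/I_B = 10^(Δβ/10) = 5012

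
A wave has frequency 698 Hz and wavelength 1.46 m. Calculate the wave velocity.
v = fλ = 1019 m/s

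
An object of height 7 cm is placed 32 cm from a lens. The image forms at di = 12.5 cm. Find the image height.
hi = (-di/do) × ho = -2.734 cm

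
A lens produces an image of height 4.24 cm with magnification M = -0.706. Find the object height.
ho = |hi|/|M| = 6.006 cm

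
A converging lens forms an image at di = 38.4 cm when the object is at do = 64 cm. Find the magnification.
M = −di/do = -0.6 (inverted image)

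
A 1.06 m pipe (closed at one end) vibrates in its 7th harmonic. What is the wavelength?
λₙ = 4L/n = 0.6057 m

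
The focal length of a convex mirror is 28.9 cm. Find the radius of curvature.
R = 2|f| = 57.8 cm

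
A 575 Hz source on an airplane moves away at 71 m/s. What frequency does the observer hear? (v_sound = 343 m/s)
f_obs = f·v/(v + v_s) = 476.4 Hz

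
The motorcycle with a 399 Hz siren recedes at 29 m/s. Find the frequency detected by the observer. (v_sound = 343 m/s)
f_obs = f·v/(v + v_s) = 367.9 Hz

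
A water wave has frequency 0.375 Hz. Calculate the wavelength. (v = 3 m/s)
λ = v/f = 8 m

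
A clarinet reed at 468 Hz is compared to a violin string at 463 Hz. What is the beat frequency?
5 Hz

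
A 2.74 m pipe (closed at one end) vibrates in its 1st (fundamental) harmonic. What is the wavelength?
λₙ = 4L/n = 10.96 m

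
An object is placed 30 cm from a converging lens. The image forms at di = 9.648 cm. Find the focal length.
1/f = 1/do + 1/di → f = 7.3 cm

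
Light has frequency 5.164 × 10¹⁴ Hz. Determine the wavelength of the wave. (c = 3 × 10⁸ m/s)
λ = c/f = 580.9 nm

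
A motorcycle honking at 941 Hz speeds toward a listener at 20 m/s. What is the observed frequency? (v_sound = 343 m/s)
f_obs = f·v/(v − v_s) = 999.3 Hz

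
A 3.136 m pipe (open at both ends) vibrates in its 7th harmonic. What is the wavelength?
λₙ = 2L/n = 0.896 m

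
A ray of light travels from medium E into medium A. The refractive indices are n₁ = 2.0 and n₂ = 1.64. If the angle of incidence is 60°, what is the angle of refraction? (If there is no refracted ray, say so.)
sin θ₂ = (n₁/n₂)·sin θ₁ = 1.056 > 1, so there is no refracted ray — the light undergoes total internal reflection.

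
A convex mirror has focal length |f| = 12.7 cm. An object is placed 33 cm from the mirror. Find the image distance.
f = −12.7 cm (convex); 1/di = 1/f − 1/do → di = -9.171 cm (virtual image, behind mirror)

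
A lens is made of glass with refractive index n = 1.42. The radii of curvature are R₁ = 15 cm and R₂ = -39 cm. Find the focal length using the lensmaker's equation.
1/f = (n − 1)(1/R₁ − 1/R₂) → f = 25.79 cm (converging lens)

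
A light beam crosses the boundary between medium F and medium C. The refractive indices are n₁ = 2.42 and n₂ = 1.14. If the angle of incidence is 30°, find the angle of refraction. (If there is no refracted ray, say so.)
sin θ₂ = (n₁/n₂)·sin θ₁ = 1.061 > 1, so there is no refracted ray — the light undergoes total internal reflection.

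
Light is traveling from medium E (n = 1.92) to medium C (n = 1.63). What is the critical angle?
θc = arcsin(n₂/n₁) = 58.1°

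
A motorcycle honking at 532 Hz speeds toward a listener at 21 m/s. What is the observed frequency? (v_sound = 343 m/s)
f_obs = f·v/(v − v_s) = 566.7 Hz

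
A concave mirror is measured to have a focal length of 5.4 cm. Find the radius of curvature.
R = 2|f| = 10.8 cm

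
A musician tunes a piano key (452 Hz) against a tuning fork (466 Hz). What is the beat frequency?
14 Hz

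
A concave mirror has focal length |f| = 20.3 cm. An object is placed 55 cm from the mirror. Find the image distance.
f = +20.3 cm (concave); 1/di = 1/f − 1/do → di = 32.18 cm (real image, in front of mirror)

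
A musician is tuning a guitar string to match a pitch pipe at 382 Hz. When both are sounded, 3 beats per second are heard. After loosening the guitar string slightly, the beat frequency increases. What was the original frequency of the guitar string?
379 Hz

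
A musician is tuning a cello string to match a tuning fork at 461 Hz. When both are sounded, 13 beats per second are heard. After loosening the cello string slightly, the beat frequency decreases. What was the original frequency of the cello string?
474 Hz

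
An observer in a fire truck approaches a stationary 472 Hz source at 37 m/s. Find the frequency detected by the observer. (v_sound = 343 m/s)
f_obs = f·(v + v_o)/v = 522.9 Hz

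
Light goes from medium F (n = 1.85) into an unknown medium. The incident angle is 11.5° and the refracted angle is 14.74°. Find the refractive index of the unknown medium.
n₂ = n₁·sin θ₁ / sin θ₂ = 1.45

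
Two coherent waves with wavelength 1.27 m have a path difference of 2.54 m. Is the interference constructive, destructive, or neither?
constructive — path difference = 2λ, a whole number of wavelengths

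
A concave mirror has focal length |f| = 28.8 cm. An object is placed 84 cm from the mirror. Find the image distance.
f = +28.8 cm (concave); 1/di = 1/f − 1/do → di = 43.83 cm (real image, in front of mirror)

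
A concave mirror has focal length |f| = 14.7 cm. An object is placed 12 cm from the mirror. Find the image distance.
f = +14.7 cm (concave); 1/di = 1/f − 1/do → di = -65.33 cm (virtual image, behind mirror)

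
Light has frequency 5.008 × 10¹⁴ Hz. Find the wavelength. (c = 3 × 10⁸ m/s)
λ = c/f = 599 nm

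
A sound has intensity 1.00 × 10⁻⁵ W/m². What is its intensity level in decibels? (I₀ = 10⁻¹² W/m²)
β = 10·log₁₀(I/I₀) = 70 dB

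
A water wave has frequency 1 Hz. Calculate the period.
T = 1/f = 1 s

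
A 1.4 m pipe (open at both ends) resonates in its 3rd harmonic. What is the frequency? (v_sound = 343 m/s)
fₙ = nv/(2L) = 367.5 Hz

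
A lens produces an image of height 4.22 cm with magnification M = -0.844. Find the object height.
ho = |hi|/|M| = 5 cm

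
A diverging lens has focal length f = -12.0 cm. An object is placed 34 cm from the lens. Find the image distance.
1/di = 1/f − 1/do → di = -8.87 cm (virtual image)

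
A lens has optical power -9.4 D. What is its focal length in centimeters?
f = 1/P = -10.64 cm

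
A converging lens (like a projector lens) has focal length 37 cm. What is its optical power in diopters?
P = 1/f = 2.703 D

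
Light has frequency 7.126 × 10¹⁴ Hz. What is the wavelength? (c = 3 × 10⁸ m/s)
λ = c/f = 421 nm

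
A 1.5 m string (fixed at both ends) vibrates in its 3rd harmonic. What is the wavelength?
λₙ = 2L/n = 1 m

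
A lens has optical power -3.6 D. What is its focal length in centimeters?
f = 1/P = -27.78 cm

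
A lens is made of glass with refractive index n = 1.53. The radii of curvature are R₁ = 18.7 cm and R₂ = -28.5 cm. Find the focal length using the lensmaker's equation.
1/f = (n − 1)(1/R₁ − 1/R₂) → f = 21.3 cm (converging lens)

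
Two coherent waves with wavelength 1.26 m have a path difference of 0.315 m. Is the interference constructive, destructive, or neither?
neither (partial) — path difference = 0.25λ, neither a whole number of wavelengths nor an odd multiple of λ/2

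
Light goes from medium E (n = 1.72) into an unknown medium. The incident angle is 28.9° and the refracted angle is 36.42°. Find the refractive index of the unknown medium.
n₂ = n₁·sin θ₁ / sin θ₂ = 1.4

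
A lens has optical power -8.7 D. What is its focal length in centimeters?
f = 1/P = -11.49 cm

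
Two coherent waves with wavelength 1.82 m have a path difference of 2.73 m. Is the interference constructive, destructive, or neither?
destructive — path difference = 1.5λ, an odd multiple of λ/2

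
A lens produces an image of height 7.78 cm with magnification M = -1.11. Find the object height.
ho = |hi|/|M| = 7.009 cm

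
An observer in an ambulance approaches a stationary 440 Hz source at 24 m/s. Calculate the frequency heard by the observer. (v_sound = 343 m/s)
f_obs = f·(v + v_o)/v = 470.8 Hz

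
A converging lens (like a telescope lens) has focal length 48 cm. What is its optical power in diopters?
P = 1/f = 2.083 D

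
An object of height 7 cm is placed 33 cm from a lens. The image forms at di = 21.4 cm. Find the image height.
hi = (-di/do) × ho = -4.539 cm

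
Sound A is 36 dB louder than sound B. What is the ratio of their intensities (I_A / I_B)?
I_A/I_B = 10^(Δβ/10) = 3981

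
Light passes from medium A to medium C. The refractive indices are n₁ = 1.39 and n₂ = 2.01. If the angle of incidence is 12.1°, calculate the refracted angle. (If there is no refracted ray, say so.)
sin θ₂ = (n₁/n₂)·sin θ₁ = 0.145 → θ₂ = 8.335°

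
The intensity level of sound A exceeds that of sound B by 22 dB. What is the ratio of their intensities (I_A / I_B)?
I_A/I_B = 10^(Δβ/10) = 158.5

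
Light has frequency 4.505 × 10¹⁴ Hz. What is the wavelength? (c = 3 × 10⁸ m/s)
λ = c/f = 665.9 nm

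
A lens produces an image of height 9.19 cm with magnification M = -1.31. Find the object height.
ho = |hi|/|M| = 7.015 cm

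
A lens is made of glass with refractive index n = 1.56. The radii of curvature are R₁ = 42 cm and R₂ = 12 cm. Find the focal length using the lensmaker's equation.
1/f = (n − 1)(1/R₁ − 1/R₂) → f = -30 cm (diverging lens)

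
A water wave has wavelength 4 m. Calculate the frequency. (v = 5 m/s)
f = v/λ = 1.25 Hz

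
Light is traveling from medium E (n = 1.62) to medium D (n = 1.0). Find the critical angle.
θc = arcsin(n₂/n₁) = 38.12°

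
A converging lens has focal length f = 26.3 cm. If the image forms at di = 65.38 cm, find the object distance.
1/do = 1/f − 1/di → do = 44 cm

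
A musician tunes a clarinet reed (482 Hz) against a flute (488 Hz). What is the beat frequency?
6 Hz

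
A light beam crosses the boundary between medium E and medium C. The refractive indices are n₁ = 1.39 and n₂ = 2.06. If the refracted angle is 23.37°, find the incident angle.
sin θ₁ = (n₂/n₁)·sin θ₂ → θ₁ = 36.01°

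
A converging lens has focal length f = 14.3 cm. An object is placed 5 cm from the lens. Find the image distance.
1/di = 1/f − 1/do → di = -7.688 cm (virtual image)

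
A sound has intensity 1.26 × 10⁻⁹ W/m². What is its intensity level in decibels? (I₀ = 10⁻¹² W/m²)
β = 10·log₁₀(I/I₀) = 31 dB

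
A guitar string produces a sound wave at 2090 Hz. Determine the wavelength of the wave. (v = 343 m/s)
λ = v/f = 0.1641 m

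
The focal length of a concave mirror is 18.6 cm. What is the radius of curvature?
R = 2|f| = 37.2 cm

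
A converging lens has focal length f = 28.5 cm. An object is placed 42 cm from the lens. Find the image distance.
1/di = 1/f − 1/do → di = 88.67 cm (real image)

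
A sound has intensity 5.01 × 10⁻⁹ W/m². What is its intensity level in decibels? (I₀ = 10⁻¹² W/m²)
β = 10·log₁₀(I/I₀) = 37 dB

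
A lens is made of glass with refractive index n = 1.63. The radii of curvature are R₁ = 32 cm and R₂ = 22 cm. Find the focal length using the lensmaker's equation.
1/f = (n − 1)(1/R₁ − 1/R₂) → f = -111.7 cm (diverging lens)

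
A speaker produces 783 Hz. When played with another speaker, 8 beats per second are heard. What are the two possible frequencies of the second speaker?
f₂ = 783 ± 8 Hz → 791 Hz or 775 Hz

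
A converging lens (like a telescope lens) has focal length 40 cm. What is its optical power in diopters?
P = 1/f = 2.5 D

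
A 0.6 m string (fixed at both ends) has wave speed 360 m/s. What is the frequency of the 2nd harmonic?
fₙ = nv/(2L) = 600 Hz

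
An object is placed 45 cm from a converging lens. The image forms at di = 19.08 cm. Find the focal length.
1/f = 1/do + 1/di → f = 13.4 cm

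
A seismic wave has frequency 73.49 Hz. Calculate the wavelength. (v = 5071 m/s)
λ = v/f = 69 m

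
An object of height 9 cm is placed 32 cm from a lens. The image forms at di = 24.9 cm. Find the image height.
hi = (-di/do) × ho = -7.003 cm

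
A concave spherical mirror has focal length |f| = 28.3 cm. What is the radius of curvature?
R = 2|f| = 56.6 cm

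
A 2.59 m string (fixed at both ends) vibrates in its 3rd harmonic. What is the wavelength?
λₙ = 2L/n = 1.727 m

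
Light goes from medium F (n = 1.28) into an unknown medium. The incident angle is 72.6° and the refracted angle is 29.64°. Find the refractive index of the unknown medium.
n₂ = n₁·sin θ₁ / sin θ₂ = 2.47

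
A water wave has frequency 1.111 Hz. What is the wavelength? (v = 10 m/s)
λ = v/f = 9.001 m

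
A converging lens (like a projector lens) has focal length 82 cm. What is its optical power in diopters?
P = 1/f = 1.22 D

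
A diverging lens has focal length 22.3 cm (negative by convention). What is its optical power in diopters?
P = 1/f = -4.484 D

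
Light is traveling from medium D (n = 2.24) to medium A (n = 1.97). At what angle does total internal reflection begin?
θc = arcsin(n₂/n₁) = 61.58°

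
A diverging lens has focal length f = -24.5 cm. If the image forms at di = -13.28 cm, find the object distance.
1/do = 1/f − 1/di → do = 29 cm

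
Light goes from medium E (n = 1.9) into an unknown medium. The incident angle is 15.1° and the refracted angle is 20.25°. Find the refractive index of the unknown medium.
n₂ = n₁·sin θ₁ / sin θ₂ = 1.43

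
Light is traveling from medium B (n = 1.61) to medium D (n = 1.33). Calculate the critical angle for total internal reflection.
θc = arcsin(n₂/n₁) = 55.7°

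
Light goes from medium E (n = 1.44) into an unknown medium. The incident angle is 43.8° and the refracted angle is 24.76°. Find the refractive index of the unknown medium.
n₂ = n₁·sin θ₁ / sin θ₂ = 2.38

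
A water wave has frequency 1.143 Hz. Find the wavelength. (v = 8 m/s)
λ = v/f = 6.999 m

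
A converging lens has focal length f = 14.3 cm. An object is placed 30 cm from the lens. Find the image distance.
1/di = 1/f − 1/do → di = 27.32 cm (real image)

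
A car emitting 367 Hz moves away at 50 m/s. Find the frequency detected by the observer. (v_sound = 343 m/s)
f_obs = f·v/(v + v_s) = 320.3 Hz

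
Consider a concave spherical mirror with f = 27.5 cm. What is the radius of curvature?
R = 2|f| = 55 cm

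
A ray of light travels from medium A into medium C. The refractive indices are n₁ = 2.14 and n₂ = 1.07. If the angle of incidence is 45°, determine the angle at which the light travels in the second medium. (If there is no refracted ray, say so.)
sin θ₂ = (n₁/n₂)·sin θ₁ = 1.414 > 1, so there is no refracted ray — the light undergoes total internal reflection.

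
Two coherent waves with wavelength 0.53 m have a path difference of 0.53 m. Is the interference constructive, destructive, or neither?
constructive — path difference = 1λ, a whole number of wavelengths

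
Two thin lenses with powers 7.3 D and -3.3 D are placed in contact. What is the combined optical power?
P_total = P₁ + P₂ = 4.0 D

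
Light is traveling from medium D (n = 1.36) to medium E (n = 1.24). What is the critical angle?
θc = arcsin(n₂/n₁) = 65.75°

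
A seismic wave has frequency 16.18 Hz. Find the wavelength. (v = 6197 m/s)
λ = v/f = 383 m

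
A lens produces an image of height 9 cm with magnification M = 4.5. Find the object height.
ho = |hi|/|M| = 2 cm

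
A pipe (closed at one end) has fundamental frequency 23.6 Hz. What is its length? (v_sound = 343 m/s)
L = v/(4f₁) = 3.633 m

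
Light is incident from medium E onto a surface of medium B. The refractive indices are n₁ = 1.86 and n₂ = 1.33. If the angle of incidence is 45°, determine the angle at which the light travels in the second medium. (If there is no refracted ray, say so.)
sin θ₂ = (n₁/n₂)·sin θ₁ = 0.9889 → θ₂ = 81.45°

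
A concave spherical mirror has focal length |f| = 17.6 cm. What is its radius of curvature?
R = 2|f| = 35.2 cm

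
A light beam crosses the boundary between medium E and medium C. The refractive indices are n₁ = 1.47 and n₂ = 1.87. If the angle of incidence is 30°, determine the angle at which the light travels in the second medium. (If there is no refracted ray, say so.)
sin θ₂ = (n₁/n₂)·sin θ₁ = 0.393 → θ₂ = 23.14°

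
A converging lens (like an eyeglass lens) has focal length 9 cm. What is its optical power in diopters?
P = 1/f = 11.11 D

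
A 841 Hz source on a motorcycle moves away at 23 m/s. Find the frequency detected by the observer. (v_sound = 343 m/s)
f_obs = f·v/(v + v_s) = 788.2 Hz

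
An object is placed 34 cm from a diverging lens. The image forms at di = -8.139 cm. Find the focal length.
1/f = 1/do + 1/di → f = -10.7 cm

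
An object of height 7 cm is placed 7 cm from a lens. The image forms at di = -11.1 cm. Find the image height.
hi = (-di/do) × ho = 11.1 cm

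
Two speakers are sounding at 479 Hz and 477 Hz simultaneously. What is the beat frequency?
2 Hz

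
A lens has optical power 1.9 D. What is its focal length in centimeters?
f = 1/P = 52.63 cm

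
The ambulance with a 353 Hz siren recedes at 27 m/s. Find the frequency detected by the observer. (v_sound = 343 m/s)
f_obs = f·v/(v + v_s) = 327.2 Hz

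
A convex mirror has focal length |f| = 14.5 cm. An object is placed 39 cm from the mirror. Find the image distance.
f = −14.5 cm (convex); 1/di = 1/f − 1/do → di = -10.57 cm (virtual image, behind mirror)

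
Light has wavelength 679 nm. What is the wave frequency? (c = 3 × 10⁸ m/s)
f = c/λ = 4.418 × 10¹⁴ Hz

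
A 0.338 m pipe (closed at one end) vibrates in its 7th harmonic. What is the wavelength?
λₙ = 4L/n = 0.1931 m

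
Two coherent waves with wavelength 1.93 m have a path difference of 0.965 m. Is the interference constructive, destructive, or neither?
destructive — path difference = 0.5λ, an odd multiple of λ/2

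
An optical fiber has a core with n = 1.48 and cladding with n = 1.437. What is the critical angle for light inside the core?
θc = arcsin(n_cladding/n_core) = 76.15°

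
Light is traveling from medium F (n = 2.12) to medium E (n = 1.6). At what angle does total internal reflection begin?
θc = arcsin(n₂/n₁) = 49°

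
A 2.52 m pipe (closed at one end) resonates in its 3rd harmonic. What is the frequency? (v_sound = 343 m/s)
fₙ = nv/(4L) = 102.1 Hz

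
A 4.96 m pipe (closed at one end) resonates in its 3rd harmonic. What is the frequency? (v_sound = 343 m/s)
fₙ = nv/(4L) = 51.86 Hz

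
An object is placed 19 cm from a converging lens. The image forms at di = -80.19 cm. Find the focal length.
1/f = 1/do + 1/di → f = 24.9 cm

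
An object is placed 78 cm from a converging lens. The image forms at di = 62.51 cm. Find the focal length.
1/f = 1/do + 1/di → f = 34.7 cm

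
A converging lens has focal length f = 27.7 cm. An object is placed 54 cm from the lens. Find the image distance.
1/di = 1/f − 1/do → di = 56.87 cm (real image)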